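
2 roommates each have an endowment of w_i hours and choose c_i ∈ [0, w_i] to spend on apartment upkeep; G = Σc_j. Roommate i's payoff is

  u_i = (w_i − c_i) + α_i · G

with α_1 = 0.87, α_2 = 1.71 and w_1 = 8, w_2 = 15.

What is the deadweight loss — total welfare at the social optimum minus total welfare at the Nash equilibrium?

12.64

∂u_i/∂c_i = α_i − 1, so roommate i contributes w_i if α_i > 1, else 0.
α_i > 1 for i ∈ {2}; NE contributions (0, 15), G = 15.
W^NE = Σw_i − G^NE + (Σα_i)·G^NE = 23 + 1.58·15 = 46.7.
Planner: ∂(Σu_j)/∂c_i = Σα_j − 1 = 1.58 > 0, so everyone contributes w_i; G^SO = 23, W^SO = 23 + 1.58·23 = 59.34.
Deadweight loss = 12.64.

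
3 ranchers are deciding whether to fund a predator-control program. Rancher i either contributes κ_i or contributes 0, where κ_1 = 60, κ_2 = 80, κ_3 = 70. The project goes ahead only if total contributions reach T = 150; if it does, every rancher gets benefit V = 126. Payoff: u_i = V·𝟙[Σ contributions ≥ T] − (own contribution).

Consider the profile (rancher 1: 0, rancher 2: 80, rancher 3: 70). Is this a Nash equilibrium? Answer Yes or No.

Total = 150 ≥ 150: provided.
Rancher 1 (pledges 0, payoff 126): pledging 60 → total 210, payoff 66. No gain.
Rancher 2 (pledges 80, payoff 46): dropping to 0 → total 70, payoff 0. No gain.
Rancher 3 (pledges 70, payoff 56): dropping to 0 → total 80, payoff 0. No gain.

Yes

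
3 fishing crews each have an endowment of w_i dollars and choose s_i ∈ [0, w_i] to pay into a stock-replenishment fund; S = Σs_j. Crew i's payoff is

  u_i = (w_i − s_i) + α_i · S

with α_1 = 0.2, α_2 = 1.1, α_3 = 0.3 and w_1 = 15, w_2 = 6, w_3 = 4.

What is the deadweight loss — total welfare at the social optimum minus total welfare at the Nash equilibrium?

11.4

∂u_i/∂s_i = α_i − 1, so crew i contributes w_i if α_i > 1, else 0.
α_i > 1 for i ∈ {2}; NE contributions (0, 6, 0), S = 6.
W^NE = Σw_i − S^NE + (Σα_i)·S^NE = 25 + 0.6·6 = 28.6.
Planner: ∂(Σu_j)/∂s_i = Σα_j − 1 = 0.6 > 0, so everyone contributes w_i; S^SO = 25, W^SO = 25 + 0.6·25 = 40.
Deadweight loss = 11.4.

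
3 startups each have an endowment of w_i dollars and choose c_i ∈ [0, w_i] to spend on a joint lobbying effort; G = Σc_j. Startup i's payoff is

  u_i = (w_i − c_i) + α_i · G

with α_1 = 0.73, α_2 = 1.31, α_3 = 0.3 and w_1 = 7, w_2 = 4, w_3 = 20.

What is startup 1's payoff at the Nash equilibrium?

9.92

∂u_i/∂c_i = α_i − 1, so startup i contributes w_i if α_i > 1, else 0.
α_i > 1 for i ∈ {2}; NE contributions (0, 4, 0), G = 4.
u_1 = (7 − 0) + 0.73·4 = 9.92.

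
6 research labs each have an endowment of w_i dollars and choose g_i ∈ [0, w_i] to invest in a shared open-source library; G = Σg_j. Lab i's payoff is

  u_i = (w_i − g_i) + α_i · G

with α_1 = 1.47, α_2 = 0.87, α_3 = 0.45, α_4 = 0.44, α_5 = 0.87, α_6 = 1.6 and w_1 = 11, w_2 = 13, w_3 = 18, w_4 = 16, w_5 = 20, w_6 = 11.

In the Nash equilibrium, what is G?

22

∂u_i/∂g_i = α_i − 1, so lab i contributes w_i if α_i > 1, else 0.
α_i > 1 for i ∈ {1, 6}; NE contributions (11, 0, 0, 0, 0, 11), G = 22.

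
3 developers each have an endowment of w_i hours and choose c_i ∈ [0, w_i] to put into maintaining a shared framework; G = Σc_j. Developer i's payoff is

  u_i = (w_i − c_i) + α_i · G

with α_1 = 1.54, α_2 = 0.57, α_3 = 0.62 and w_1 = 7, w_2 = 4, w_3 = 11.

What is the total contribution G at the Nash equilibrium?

7

∂u_i/∂c_i = α_i − 1, so developer i contributes w_i if α_i > 1, else 0.
α_i > 1 for i ∈ {1}; NE contributions (7, 0, 0), G = 7.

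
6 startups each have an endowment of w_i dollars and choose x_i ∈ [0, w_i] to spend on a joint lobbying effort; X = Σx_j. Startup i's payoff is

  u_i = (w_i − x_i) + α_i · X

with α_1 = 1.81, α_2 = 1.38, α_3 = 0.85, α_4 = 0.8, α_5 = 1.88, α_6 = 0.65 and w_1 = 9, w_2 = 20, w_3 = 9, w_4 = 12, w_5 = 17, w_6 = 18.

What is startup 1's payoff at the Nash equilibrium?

∂u_i/∂x_i = α_i − 1, so startup i contributes w_i if α_i > 1, else 0.
α_i > 1 for i ∈ {1, 2, 5}; NE contributions (9, 20, 0, 0, 17, 0), X = 46.
u_1 = (9 − 9) + 1.81·46 = 83.26.

83.26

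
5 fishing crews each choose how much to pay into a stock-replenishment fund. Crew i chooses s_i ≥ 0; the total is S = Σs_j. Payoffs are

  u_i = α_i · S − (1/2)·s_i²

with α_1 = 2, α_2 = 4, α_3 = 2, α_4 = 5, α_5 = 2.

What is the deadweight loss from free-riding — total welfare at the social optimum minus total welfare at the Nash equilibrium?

364

Crew i's FOC: ∂u_i/∂s_i = α_i − s_i = 0, so s_i* = α_i.
NE contributions = (2, 4, 2, 5, 2); S = 15.
W^NE = (Σα)·S − ½Σα_i² = 15² − ½·53 = 198.5.
Planner sets s_i = Σα_j = 15 for every i, so S^SO = 5·15 = 75.
W^SO = (Σα)·S^SO − ½·5·(Σα)² = (5/2)·15² = 562.5.
Deadweight loss = W^SO − W^NE = 364.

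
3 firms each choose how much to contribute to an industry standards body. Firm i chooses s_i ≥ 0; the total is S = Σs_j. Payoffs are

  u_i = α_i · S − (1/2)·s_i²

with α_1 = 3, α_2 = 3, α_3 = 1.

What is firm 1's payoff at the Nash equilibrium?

16.5

Firm i's FOC: ∂u_i/∂s_i = α_i − s_i = 0, so s_i* = α_i.
NE contributions = (3, 3, 1); S = 7.
u_1 = α_1·S − ½·(s_1)² = 3·7 − ½·3² = 16.5.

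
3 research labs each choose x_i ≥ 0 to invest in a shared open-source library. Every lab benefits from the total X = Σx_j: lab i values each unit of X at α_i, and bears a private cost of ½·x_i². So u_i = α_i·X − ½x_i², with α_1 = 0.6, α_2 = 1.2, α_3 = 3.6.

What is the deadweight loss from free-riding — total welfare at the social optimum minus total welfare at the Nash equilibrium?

Lab i's FOC: ∂u_i/∂x_i = α_i − x_i = 0, so x_i* = α_i.
NE contributions = (0.6, 1.2, 3.6); X = 5.4.
W^NE = (Σα)·X − ½Σα_i² = 5.4² − ½·14.76 = 21.78.
Planner sets x_i = Σα_j = 5.4 for every i, so X^SO = 3·5.4 = 16.2.
W^SO = (Σα)·X^SO − ½·3·(Σα)² = (3/2)·5.4² = 43.74.
Deadweight loss = W^SO − W^NE = 21.96.

21.96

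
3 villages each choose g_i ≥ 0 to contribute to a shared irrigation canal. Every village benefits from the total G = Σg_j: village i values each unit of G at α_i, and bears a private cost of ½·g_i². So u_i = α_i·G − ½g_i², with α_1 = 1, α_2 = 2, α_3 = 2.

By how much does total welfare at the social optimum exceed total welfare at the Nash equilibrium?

17

Village i's FOC: ∂u_i/∂g_i = α_i − g_i = 0, so g_i* = α_i.
NE contributions = (1, 2, 2); G = 5.
W^NE = (Σα)·G − ½Σα_i² = 5² − ½·9 = 20.5.
Planner sets g_i = Σα_j = 5 for every i, so G^SO = 3·5 = 15.
W^SO = (Σα)·G^SO − ½·3·(Σα)² = (3/2)·5² = 37.5.
Deadweight loss = W^SO − W^NE = 17.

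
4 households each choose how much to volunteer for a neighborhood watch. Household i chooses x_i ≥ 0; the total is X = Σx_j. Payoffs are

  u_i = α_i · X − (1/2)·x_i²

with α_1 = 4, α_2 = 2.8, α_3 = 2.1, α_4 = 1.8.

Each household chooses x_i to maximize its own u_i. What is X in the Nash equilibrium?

10.7

Household i's FOC: ∂u_i/∂x_i = α_i − x_i = 0, so x_i* = α_i.
NE contributions = (4, 2.8, 2.1, 1.8); X = 10.7.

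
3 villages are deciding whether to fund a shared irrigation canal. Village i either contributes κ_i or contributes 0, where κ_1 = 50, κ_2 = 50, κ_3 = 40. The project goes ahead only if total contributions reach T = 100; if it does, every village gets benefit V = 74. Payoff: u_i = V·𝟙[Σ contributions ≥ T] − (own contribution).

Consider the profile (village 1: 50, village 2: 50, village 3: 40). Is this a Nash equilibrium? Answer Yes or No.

No

Total = 140 ≥ 100: provided.
Village 1 (pledges 50, payoff 24): dropping to 0 → total 90, payoff 0. No gain.
Village 2 (pledges 50, payoff 24): dropping to 0 → total 90, payoff 0. No gain.
Village 3 (pledges 40, payoff 34): dropping to 0 → total 100, payoff 74. Profitable deviation.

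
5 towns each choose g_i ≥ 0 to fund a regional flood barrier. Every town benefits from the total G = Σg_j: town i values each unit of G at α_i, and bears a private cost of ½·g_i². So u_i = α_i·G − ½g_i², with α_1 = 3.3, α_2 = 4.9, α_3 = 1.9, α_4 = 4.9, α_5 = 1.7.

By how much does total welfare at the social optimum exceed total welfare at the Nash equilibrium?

Town i's FOC: ∂u_i/∂g_i = α_i − g_i = 0, so g_i* = α_i.
NE contributions = (3.3, 4.9, 1.9, 4.9, 1.7); G = 16.7.
W^NE = (Σα)·G − ½Σα_i² = 16.7² − ½·65.41 = 246.185.
Planner sets g_i = Σα_j = 16.7 for every i, so G^SO = 5·16.7 = 83.5.
W^SO = (Σα)·G^SO − ½·5·(Σα)² = (5/2)·16.7² = 697.225.
Deadweight loss = W^SO − W^NE = 451.04.

451.04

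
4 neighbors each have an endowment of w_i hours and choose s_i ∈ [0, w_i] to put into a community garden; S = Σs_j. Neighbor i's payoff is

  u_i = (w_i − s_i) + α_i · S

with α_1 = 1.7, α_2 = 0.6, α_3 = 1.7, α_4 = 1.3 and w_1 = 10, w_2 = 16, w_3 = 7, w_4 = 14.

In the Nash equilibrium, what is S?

∂u_i/∂s_i = α_i − 1, so neighbor i contributes w_i if α_i > 1, else 0.
α_i > 1 for i ∈ {1, 3, 4}; NE contributions (10, 0, 7, 14), S = 31.

31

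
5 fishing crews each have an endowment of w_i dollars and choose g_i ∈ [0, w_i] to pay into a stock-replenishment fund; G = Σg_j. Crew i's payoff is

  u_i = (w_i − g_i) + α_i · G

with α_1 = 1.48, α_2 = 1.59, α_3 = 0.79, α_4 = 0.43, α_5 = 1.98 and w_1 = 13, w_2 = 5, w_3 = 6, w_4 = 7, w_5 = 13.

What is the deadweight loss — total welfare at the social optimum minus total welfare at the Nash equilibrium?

68.51

∂u_i/∂g_i = α_i − 1, so crew i contributes w_i if α_i > 1, else 0.
α_i > 1 for i ∈ {1, 2, 5}; NE contributions (13, 5, 0, 0, 13), G = 31.
W^NE = Σw_i − G^NE + (Σα_i)·G^NE = 44 + 5.27·31 = 207.37.
Planner: ∂(Σu_j)/∂g_i = Σα_j − 1 = 5.27 > 0, so everyone contributes w_i; G^SO = 44, W^SO = 44 + 5.27·44 = 275.88.
Deadweight loss = 68.51.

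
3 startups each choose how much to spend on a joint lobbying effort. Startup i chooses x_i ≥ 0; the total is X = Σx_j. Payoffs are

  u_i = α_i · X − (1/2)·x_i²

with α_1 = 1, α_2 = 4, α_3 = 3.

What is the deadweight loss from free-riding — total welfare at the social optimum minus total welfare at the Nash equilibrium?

45

Startup i's FOC: ∂u_i/∂x_i = α_i − x_i = 0, so x_i* = α_i.
NE contributions = (1, 4, 3); X = 8.
W^NE = (Σα)·X − ½Σα_i² = 8² − ½·26 = 51.
Planner sets x_i = Σα_j = 8 for every i, so X^SO = 3·8 = 24.
W^SO = (Σα)·X^SO − ½·3·(Σα)² = (3/2)·8² = 96.
Deadweight loss = W^SO − W^NE = 45.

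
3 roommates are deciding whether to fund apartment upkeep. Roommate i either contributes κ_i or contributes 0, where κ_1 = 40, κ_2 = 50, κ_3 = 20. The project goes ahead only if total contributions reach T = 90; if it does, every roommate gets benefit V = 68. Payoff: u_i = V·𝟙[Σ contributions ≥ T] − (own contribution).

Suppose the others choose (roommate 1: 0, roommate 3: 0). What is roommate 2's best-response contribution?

0

Others' total = 0. Even contributing 50 gives 50 < 90: no benefit either way.
Best response: 0.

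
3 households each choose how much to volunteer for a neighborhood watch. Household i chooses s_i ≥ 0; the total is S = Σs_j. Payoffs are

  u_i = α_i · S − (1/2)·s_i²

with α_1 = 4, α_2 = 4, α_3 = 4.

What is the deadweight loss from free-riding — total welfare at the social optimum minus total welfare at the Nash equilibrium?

96

Household i's FOC: ∂u_i/∂s_i = α_i − s_i = 0, so s_i* = α_i.
NE contributions = (4, 4, 4); S = 12.
W^NE = (Σα)·S − ½Σα_i² = 12² − ½·48 = 120.
Planner sets s_i = Σα_j = 12 for every i, so S^SO = 3·12 = 36.
W^SO = (Σα)·S^SO − ½·3·(Σα)² = (3/2)·12² = 216.
Deadweight loss = W^SO − W^NE = 96.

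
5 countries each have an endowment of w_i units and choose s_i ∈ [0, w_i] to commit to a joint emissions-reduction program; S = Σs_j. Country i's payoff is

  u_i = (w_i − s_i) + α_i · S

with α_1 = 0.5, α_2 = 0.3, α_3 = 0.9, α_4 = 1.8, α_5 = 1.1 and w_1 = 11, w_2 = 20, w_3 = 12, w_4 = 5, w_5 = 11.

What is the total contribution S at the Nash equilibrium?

16

∂u_i/∂s_i = α_i − 1, so country i contributes w_i if α_i > 1, else 0.
α_i > 1 for i ∈ {4, 5}; NE contributions (0, 0, 0, 5, 11), S = 16.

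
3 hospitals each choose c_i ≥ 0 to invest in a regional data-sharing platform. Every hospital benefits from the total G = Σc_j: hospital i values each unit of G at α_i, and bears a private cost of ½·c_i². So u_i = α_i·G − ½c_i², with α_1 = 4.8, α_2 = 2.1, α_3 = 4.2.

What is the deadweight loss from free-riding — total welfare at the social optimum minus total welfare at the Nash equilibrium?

Hospital i's FOC: ∂u_i/∂c_i = α_i − c_i = 0, so c_i* = α_i.
NE contributions = (4.8, 2.1, 4.2); G = 11.1.
W^NE = (Σα)·G − ½Σα_i² = 11.1² − ½·45.09 = 100.665.
Planner sets c_i = Σα_j = 11.1 for every i, so G^SO = 3·11.1 = 33.3.
W^SO = (Σα)·G^SO − ½·3·(Σα)² = (3/2)·11.1² = 184.815.
Deadweight loss = W^SO − W^NE = 84.15.

84.15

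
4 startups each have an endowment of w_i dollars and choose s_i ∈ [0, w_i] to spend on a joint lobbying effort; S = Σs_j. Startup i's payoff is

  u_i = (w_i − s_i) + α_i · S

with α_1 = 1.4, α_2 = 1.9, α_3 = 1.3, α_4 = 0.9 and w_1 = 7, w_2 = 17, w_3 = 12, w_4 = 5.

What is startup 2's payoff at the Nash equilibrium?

∂u_i/∂s_i = α_i − 1, so startup i contributes w_i if α_i > 1, else 0.
α_i > 1 for i ∈ {1, 2, 3}; NE contributions (7, 17, 12, 0), S = 36.
u_2 = (17 − 17) + 1.9·36 = 68.4.

68.4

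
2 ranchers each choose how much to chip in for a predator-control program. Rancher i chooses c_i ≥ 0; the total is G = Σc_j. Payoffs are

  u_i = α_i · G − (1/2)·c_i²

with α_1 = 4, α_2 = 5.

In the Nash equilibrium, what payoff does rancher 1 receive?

Rancher i's FOC: ∂u_i/∂c_i = α_i − c_i = 0, so c_i* = α_i.
NE contributions = (4, 5); G = 9.
u_1 = α_1·G − ½·(c_1)² = 4·9 − ½·4² = 28.

28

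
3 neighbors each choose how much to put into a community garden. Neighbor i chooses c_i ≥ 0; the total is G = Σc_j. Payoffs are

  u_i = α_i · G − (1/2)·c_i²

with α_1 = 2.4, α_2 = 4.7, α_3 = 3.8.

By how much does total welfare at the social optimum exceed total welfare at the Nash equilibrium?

80.55

Neighbor i's FOC: ∂u_i/∂c_i = α_i − c_i = 0, so c_i* = α_i.
NE contributions = (2.4, 4.7, 3.8); G = 10.9.
W^NE = (Σα)·G − ½Σα_i² = 10.9² − ½·42.29 = 97.665.
Planner sets c_i = Σα_j = 10.9 for every i, so G^SO = 3·10.9 = 32.7.
W^SO = (Σα)·G^SO − ½·3·(Σα)² = (3/2)·10.9² = 178.215.
Deadweight loss = W^SO − W^NE = 80.55.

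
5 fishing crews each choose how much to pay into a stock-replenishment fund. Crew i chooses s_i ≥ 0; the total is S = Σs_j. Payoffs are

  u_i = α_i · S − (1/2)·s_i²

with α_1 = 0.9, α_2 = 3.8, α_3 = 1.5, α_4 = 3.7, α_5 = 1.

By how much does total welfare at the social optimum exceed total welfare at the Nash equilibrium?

Crew i's FOC: ∂u_i/∂s_i = α_i − s_i = 0, so s_i* = α_i.
NE contributions = (0.9, 3.8, 1.5, 3.7, 1); S = 10.9.
W^NE = (Σα)·S − ½Σα_i² = 10.9² − ½·32.19 = 102.715.
Planner sets s_i = Σα_j = 10.9 for every i, so S^SO = 5·10.9 = 54.5.
W^SO = (Σα)·S^SO − ½·5·(Σα)² = (5/2)·10.9² = 297.025.
Deadweight loss = W^SO − W^NE = 194.31.

194.31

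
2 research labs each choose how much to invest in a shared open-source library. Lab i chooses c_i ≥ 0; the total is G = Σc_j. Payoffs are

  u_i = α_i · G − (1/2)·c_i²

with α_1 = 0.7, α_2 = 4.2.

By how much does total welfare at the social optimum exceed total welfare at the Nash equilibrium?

9.065

Lab i's FOC: ∂u_i/∂c_i = α_i − c_i = 0, so c_i* = α_i.
NE contributions = (0.7, 4.2); G = 4.9.
W^NE = (Σα)·G − ½Σα_i² = 4.9² − ½·18.13 = 14.945.
Planner sets c_i = Σα_j = 4.9 for every i, so G^SO = 2·4.9 = 9.8.
W^SO = (Σα)·G^SO − ½·2·(Σα)² = (2/2)·4.9² = 24.01.
Deadweight loss = W^SO − W^NE = 9.065.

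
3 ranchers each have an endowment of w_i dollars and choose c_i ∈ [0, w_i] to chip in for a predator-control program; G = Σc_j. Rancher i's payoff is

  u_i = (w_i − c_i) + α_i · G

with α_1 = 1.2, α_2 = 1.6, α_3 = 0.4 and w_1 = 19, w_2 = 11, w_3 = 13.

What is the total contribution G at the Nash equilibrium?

30

∂u_i/∂c_i = α_i − 1, so rancher i contributes w_i if α_i > 1, else 0.
α_i > 1 for i ∈ {1, 2}; NE contributions (19, 11, 0), G = 30.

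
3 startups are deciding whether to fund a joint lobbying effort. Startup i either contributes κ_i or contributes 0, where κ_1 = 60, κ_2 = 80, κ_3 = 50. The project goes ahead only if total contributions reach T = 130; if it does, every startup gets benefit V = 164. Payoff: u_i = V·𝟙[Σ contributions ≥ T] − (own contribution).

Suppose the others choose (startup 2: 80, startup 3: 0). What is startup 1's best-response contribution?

60

Others' total = 80. Contributing 60 brings total to 140 ≥ 130: gain V − κ_1 = 104.
Best response: 60.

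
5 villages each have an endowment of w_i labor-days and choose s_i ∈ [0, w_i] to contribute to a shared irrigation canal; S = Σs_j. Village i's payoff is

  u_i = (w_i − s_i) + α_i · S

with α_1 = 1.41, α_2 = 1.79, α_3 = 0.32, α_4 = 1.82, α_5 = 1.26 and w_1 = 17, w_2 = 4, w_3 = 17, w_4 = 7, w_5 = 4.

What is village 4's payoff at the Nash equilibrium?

58.24

∂u_i/∂s_i = α_i − 1, so village i contributes w_i if α_i > 1, else 0.
α_i > 1 for i ∈ {1, 2, 4, 5}; NE contributions (17, 4, 0, 7, 4), S = 32.
u_4 = (7 − 7) + 1.82·32 = 58.24.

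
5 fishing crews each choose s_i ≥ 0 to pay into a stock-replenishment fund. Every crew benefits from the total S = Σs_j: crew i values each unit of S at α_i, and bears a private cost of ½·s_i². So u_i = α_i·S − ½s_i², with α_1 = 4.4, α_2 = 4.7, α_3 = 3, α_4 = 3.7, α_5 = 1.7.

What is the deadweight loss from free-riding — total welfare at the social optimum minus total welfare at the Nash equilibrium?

492.89

Crew i's FOC: ∂u_i/∂s_i = α_i − s_i = 0, so s_i* = α_i.
NE contributions = (4.4, 4.7, 3, 3.7, 1.7); S = 17.5.
W^NE = (Σα)·S − ½Σα_i² = 17.5² − ½·67.03 = 272.735.
Planner sets s_i = Σα_j = 17.5 for every i, so S^SO = 5·17.5 = 87.5.
W^SO = (Σα)·S^SO − ½·5·(Σα)² = (5/2)·17.5² = 765.625.
Deadweight loss = W^SO − W^NE = 492.89.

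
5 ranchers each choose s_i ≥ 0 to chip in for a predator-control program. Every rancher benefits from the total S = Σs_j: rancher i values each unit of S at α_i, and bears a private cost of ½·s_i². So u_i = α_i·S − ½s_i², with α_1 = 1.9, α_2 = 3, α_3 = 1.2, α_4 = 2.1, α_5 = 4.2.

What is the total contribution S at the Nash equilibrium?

12.4

Rancher i's FOC: ∂u_i/∂s_i = α_i − s_i = 0, so s_i* = α_i.
NE contributions = (1.9, 3, 1.2, 2.1, 4.2); S = 12.4.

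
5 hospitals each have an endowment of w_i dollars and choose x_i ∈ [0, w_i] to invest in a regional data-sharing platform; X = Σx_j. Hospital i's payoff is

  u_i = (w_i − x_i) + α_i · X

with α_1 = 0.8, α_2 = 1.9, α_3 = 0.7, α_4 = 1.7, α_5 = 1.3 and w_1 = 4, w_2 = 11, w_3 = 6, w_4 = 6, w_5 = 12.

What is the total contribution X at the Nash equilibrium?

∂u_i/∂x_i = α_i − 1, so hospital i contributes w_i if α_i > 1, else 0.
α_i > 1 for i ∈ {2, 4, 5}; NE contributions (0, 11, 0, 6, 12), X = 29.

29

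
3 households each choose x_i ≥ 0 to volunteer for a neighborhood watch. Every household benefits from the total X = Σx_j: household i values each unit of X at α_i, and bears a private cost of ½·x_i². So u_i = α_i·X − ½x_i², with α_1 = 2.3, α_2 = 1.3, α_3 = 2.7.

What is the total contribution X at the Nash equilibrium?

6.3

Household i's FOC: ∂u_i/∂x_i = α_i − x_i = 0, so x_i* = α_i.
NE contributions = (2.3, 1.3, 2.7); X = 6.3.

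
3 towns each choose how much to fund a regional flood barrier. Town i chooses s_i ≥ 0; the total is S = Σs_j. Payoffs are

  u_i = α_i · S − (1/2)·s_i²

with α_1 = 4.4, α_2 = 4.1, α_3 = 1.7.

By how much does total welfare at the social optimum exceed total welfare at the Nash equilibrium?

71.55

Town i's FOC: ∂u_i/∂s_i = α_i − s_i = 0, so s_i* = α_i.
NE contributions = (4.4, 4.1, 1.7); S = 10.2.
W^NE = (Σα)·S − ½Σα_i² = 10.2² − ½·39.06 = 84.51.
Planner sets s_i = Σα_j = 10.2 for every i, so S^SO = 3·10.2 = 30.6.
W^SO = (Σα)·S^SO − ½·3·(Σα)² = (3/2)·10.2² = 156.06.
Deadweight loss = W^SO − W^NE = 71.55.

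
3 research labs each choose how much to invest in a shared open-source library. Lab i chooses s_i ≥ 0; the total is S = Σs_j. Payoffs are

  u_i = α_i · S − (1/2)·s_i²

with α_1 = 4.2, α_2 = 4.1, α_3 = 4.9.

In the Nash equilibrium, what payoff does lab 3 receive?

Lab i's FOC: ∂u_i/∂s_i = α_i − s_i = 0, so s_i* = α_i.
NE contributions = (4.2, 4.1, 4.9); S = 13.2.
u_3 = α_3·S − ½·(s_3)² = 4.9·13.2 − ½·4.9² = 52.675.

52.675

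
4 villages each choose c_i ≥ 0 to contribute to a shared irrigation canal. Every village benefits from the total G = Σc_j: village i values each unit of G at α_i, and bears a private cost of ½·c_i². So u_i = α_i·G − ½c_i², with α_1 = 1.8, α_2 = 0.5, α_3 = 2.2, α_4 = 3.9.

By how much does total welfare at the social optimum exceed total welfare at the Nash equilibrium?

82.33

Village i's FOC: ∂u_i/∂c_i = α_i − c_i = 0, so c_i* = α_i.
NE contributions = (1.8, 0.5, 2.2, 3.9); G = 8.4.
W^NE = (Σα)·G − ½Σα_i² = 8.4² − ½·23.54 = 58.79.
Planner sets c_i = Σα_j = 8.4 for every i, so G^SO = 4·8.4 = 33.6.
W^SO = (Σα)·G^SO − ½·4·(Σα)² = (4/2)·8.4² = 141.12.
Deadweight loss = W^SO − W^NE = 82.33.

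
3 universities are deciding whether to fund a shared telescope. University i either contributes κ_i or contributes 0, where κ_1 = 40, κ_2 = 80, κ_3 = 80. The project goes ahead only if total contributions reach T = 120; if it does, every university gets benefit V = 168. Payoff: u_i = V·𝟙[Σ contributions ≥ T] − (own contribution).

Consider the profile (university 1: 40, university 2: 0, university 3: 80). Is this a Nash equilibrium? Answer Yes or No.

Total = 120 ≥ 120: provided.
University 1 (pledges 40, payoff 128): dropping to 0 → total 80, payoff 0. No gain.
University 2 (pledges 0, payoff 168): pledging 80 → total 200, payoff 88. No gain.
University 3 (pledges 80, payoff 88): dropping to 0 → total 40, payoff 0. No gain.

Yes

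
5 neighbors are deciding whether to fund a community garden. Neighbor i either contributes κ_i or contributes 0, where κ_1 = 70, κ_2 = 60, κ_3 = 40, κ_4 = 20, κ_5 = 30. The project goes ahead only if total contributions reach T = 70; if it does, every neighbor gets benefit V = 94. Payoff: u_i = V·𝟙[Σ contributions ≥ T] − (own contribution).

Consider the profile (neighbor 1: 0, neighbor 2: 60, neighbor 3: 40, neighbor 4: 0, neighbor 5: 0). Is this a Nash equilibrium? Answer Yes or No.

Yes

Total = 100 ≥ 70: provided.
Neighbor 1 (pledges 0, payoff 94): pledging 70 → total 170, payoff 24. No gain.
Neighbor 2 (pledges 60, payoff 34): dropping to 0 → total 40, payoff 0. No gain.
Neighbor 3 (pledges 40, payoff 54): dropping to 0 → total 60, payoff 0. No gain.
Neighbor 4 (pledges 0, payoff 94): pledging 20 → total 120, payoff 74. No gain.
Neighbor 5 (pledges 0, payoff 94): pledging 30 → total 130, payoff 64. No gain.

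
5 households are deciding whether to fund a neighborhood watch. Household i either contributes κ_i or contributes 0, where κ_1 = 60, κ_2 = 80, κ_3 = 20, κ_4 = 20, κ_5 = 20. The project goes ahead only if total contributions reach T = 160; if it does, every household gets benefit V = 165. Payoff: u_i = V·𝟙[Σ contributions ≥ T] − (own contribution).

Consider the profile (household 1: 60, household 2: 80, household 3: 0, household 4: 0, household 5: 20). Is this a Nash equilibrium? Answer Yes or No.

Total = 160 ≥ 160: provided.
Household 1 (pledges 60, payoff 105): dropping to 0 → total 100, payoff 0. No gain.
Household 2 (pledges 80, payoff 85): dropping to 0 → total 80, payoff 0. No gain.
Household 3 (pledges 0, payoff 165): pledging 20 → total 180, payoff 145. No gain.
Household 4 (pledges 0, payoff 165): pledging 20 → total 180, payoff 145. No gain.
Household 5 (pledges 20, payoff 145): dropping to 0 → total 140, payoff 0. No gain.

Yes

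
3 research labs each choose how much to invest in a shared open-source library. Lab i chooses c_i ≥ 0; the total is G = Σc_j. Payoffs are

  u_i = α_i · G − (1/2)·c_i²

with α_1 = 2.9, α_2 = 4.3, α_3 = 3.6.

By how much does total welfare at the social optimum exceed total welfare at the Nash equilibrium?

78.25

Lab i's FOC: ∂u_i/∂c_i = α_i − c_i = 0, so c_i* = α_i.
NE contributions = (2.9, 4.3, 3.6); G = 10.8.
W^NE = (Σα)·G − ½Σα_i² = 10.8² − ½·39.86 = 96.71.
Planner sets c_i = Σα_j = 10.8 for every i, so G^SO = 3·10.8 = 32.4.
W^SO = (Σα)·G^SO − ½·3·(Σα)² = (3/2)·10.8² = 174.96.
Deadweight loss = W^SO − W^NE = 78.25.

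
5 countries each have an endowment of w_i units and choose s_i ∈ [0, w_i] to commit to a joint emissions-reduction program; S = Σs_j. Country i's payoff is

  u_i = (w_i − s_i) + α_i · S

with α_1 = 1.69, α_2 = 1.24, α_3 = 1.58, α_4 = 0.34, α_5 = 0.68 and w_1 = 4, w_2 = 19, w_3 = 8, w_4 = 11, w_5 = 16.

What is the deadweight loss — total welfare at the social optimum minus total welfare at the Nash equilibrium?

∂u_i/∂s_i = α_i − 1, so country i contributes w_i if α_i > 1, else 0.
α_i > 1 for i ∈ {1, 2, 3}; NE contributions (4, 19, 8, 0, 0), S = 31.
W^NE = Σw_i − S^NE + (Σα_i)·S^NE = 58 + 4.53·31 = 198.43.
Planner: ∂(Σu_j)/∂s_i = Σα_j − 1 = 4.53 > 0, so everyone contributes w_i; S^SO = 58, W^SO = 58 + 4.53·58 = 320.74.
Deadweight loss = 122.31.

122.31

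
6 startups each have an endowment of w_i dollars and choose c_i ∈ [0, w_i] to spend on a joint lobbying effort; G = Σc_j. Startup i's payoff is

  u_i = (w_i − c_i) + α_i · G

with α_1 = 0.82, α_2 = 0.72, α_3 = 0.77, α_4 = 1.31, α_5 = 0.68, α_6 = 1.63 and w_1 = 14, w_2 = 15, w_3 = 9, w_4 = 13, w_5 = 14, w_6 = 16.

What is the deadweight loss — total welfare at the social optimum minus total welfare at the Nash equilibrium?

∂u_i/∂c_i = α_i − 1, so startup i contributes w_i if α_i > 1, else 0.
α_i > 1 for i ∈ {4, 6}; NE contributions (0, 0, 0, 13, 0, 16), G = 29.
W^NE = Σw_i − G^NE + (Σα_i)·G^NE = 81 + 4.93·29 = 223.97.
Planner: ∂(Σu_j)/∂c_i = Σα_j − 1 = 4.93 > 0, so everyone contributes w_i; G^SO = 81, W^SO = 81 + 4.93·81 = 480.33.
Deadweight loss = 256.36.

256.36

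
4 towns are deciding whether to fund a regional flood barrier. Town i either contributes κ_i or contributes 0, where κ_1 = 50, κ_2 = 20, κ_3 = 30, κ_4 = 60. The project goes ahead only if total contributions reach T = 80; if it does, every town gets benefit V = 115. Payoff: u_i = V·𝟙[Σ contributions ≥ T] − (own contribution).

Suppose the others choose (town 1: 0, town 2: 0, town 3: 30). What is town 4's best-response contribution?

60

Others' total = 30. Contributing 60 brings total to 90 ≥ 80: gain V − κ_4 = 55.
Best response: 60.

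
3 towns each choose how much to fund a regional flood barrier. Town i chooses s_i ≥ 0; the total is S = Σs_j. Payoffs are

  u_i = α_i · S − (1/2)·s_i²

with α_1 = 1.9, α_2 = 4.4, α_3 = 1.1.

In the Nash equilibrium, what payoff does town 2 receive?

Town i's FOC: ∂u_i/∂s_i = α_i − s_i = 0, so s_i* = α_i.
NE contributions = (1.9, 4.4, 1.1); S = 7.4.
u_2 = α_2·S − ½·(s_2)² = 4.4·7.4 − ½·4.4² = 22.88.

22.88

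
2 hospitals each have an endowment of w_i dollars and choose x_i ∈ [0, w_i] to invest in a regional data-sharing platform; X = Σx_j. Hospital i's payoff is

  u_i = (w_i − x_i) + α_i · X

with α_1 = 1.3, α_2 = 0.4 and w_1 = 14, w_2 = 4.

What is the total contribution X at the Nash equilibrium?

∂u_i/∂x_i = α_i − 1, so hospital i contributes w_i if α_i > 1, else 0.
α_i > 1 for i ∈ {1}; NE contributions (14, 0), X = 14.

14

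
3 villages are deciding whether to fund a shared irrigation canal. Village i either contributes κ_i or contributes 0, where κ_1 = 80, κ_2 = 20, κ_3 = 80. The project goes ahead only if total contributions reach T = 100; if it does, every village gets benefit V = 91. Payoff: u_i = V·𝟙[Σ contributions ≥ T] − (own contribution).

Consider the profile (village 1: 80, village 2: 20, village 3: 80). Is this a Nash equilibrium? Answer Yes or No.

Total = 180 ≥ 100: provided.
Village 1 (pledges 80, payoff 11): dropping to 0 → total 100, payoff 91. Profitable deviation.

No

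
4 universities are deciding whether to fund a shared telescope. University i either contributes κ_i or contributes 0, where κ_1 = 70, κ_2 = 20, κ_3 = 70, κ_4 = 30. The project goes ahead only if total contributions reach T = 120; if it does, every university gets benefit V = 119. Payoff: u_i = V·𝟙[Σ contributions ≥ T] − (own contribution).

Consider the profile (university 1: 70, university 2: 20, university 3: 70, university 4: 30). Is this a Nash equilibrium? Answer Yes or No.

No

Total = 190 ≥ 120: provided.
University 1 (pledges 70, payoff 49): dropping to 0 → total 120, payoff 119. Profitable deviation.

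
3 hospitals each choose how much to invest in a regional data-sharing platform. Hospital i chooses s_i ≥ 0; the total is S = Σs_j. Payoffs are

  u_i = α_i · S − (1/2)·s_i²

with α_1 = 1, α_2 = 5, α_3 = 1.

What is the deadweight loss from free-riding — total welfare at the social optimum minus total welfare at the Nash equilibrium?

38

Hospital i's FOC: ∂u_i/∂s_i = α_i − s_i = 0, so s_i* = α_i.
NE contributions = (1, 5, 1); S = 7.
W^NE = (Σα)·S − ½Σα_i² = 7² − ½·27 = 35.5.
Planner sets s_i = Σα_j = 7 for every i, so S^SO = 3·7 = 21.
W^SO = (Σα)·S^SO − ½·3·(Σα)² = (3/2)·7² = 73.5.
Deadweight loss = W^SO − W^NE = 38.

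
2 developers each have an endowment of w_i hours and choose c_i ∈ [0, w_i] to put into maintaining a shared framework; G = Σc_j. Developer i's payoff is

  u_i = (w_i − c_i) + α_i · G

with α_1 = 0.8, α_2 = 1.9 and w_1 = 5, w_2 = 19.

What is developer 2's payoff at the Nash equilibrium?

∂u_i/∂c_i = α_i − 1, so developer i contributes w_i if α_i > 1, else 0.
α_i > 1 for i ∈ {2}; NE contributions (0, 19), G = 19.
u_2 = (19 − 19) + 1.9·19 = 36.1.

36.1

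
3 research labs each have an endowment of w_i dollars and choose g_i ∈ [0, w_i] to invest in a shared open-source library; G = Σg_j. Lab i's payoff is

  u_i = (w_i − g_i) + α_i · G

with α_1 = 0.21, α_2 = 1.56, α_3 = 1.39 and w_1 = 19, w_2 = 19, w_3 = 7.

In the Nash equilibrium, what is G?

∂u_i/∂g_i = α_i − 1, so lab i contributes w_i if α_i > 1, else 0.
α_i > 1 for i ∈ {2, 3}; NE contributions (0, 19, 7), G = 26.

26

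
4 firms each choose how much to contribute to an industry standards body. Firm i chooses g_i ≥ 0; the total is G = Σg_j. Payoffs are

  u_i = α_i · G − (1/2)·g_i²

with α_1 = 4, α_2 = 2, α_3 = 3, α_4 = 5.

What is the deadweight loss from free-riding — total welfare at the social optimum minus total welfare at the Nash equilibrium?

223

Firm i's FOC: ∂u_i/∂g_i = α_i − g_i = 0, so g_i* = α_i.
NE contributions = (4, 2, 3, 5); G = 14.
W^NE = (Σα)·G − ½Σα_i² = 14² − ½·54 = 169.
Planner sets g_i = Σα_j = 14 for every i, so G^SO = 4·14 = 56.
W^SO = (Σα)·G^SO − ½·4·(Σα)² = (4/2)·14² = 392.
Deadweight loss = W^SO − W^NE = 223.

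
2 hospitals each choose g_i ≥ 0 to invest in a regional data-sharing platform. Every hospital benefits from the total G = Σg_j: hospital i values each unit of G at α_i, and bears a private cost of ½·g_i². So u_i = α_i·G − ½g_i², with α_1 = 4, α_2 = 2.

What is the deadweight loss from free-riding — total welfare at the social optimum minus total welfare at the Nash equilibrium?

Hospital i's FOC: ∂u_i/∂g_i = α_i − g_i = 0, so g_i* = α_i.
NE contributions = (4, 2); G = 6.
W^NE = (Σα)·G − ½Σα_i² = 6² − ½·20 = 26.
Planner sets g_i = Σα_j = 6 for every i, so G^SO = 2·6 = 12.
W^SO = (Σα)·G^SO − ½·2·(Σα)² = (2/2)·6² = 36.
Deadweight loss = W^SO − W^NE = 10.

10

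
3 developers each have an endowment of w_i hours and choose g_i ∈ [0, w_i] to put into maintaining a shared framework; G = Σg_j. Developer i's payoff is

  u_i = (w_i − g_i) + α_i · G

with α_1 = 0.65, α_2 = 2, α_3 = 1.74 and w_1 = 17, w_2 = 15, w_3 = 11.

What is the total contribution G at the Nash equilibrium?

∂u_i/∂g_i = α_i − 1, so developer i contributes w_i if α_i > 1, else 0.
α_i > 1 for i ∈ {2, 3}; NE contributions (0, 15, 11), G = 26.

26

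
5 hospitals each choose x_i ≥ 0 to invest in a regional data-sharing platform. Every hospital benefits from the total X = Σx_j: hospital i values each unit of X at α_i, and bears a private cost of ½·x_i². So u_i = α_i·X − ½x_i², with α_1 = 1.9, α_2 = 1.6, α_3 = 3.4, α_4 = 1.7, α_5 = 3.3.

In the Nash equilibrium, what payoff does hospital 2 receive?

17.76

Hospital i's FOC: ∂u_i/∂x_i = α_i − x_i = 0, so x_i* = α_i.
NE contributions = (1.9, 1.6, 3.4, 1.7, 3.3); X = 11.9.
u_2 = α_2·X − ½·(x_2)² = 1.6·11.9 − ½·1.6² = 17.76.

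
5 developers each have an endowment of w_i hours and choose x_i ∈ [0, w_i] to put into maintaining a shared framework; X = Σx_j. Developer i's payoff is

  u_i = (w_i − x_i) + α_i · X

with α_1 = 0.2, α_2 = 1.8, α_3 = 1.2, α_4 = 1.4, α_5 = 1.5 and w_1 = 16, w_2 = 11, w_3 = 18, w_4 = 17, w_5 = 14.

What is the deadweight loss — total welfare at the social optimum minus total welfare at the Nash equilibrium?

81.6

∂u_i/∂x_i = α_i − 1, so developer i contributes w_i if α_i > 1, else 0.
α_i > 1 for i ∈ {2, 3, 4, 5}; NE contributions (0, 11, 18, 17, 14), X = 60.
W^NE = Σw_i − X^NE + (Σα_i)·X^NE = 76 + 5.1·60 = 382.
Planner: ∂(Σu_j)/∂x_i = Σα_j − 1 = 5.1 > 0, so everyone contributes w_i; X^SO = 76, W^SO = 76 + 5.1·76 = 463.6.
Deadweight loss = 81.6.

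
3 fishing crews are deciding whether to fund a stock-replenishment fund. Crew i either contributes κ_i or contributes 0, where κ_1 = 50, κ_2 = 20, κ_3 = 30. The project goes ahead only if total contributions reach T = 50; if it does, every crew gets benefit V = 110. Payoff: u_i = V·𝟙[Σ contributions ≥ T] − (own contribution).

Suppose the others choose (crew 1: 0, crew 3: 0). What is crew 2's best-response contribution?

0

Others' total = 0. Even contributing 20 gives 20 < 50: no benefit either way.
Best response: 0.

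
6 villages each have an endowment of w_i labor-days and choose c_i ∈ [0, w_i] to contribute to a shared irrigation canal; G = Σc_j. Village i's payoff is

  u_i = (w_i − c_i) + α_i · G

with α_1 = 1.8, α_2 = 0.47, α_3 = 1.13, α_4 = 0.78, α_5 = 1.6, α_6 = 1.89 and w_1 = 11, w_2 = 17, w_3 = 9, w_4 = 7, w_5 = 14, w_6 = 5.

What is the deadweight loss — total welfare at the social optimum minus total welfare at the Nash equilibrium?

∂u_i/∂c_i = α_i − 1, so village i contributes w_i if α_i > 1, else 0.
α_i > 1 for i ∈ {1, 3, 5, 6}; NE contributions (11, 0, 9, 0, 14, 5), G = 39.
W^NE = Σw_i − G^NE + (Σα_i)·G^NE = 63 + 6.67·39 = 323.13.
Planner: ∂(Σu_j)/∂c_i = Σα_j − 1 = 6.67 > 0, so everyone contributes w_i; G^SO = 63, W^SO = 63 + 6.67·63 = 483.21.
Deadweight loss = 160.08.

160.08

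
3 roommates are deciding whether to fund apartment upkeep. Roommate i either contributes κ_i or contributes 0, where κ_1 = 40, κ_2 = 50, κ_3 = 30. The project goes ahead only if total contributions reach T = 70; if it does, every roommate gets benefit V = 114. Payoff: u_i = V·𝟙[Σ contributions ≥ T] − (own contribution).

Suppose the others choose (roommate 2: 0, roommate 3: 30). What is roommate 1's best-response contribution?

40

Others' total = 30. Contributing 40 brings total to 70 ≥ 70: gain V − κ_1 = 74.
Best response: 40.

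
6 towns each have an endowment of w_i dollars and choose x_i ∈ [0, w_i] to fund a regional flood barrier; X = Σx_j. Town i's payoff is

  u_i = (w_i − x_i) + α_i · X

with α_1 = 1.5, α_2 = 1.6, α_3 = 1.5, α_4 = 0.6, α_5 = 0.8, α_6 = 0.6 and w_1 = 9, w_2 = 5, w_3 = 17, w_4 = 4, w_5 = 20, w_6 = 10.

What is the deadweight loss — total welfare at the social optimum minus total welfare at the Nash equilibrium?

∂u_i/∂x_i = α_i − 1, so town i contributes w_i if α_i > 1, else 0.
α_i > 1 for i ∈ {1, 2, 3}; NE contributions (9, 5, 17, 0, 0, 0), X = 31.
W^NE = Σw_i − X^NE + (Σα_i)·X^NE = 65 + 5.6·31 = 238.6.
Planner: ∂(Σu_j)/∂x_i = Σα_j − 1 = 5.6 > 0, so everyone contributes w_i; X^SO = 65, W^SO = 65 + 5.6·65 = 429.
Deadweight loss = 190.4.

190.4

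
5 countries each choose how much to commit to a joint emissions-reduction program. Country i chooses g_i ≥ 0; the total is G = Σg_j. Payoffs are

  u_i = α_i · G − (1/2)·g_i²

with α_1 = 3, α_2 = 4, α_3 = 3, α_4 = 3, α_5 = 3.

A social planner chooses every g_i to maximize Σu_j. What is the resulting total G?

80

Planner FOC: ∂(Σu_j)/∂g_i = (Σα_j) − g_i = 0, so g_i^SO = Σα_j = 16 for every i; G^SO = 80.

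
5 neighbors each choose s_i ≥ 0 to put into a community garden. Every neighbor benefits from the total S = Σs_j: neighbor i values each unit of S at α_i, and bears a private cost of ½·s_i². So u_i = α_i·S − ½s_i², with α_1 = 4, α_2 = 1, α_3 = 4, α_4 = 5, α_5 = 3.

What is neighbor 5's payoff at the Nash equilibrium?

Neighbor i's FOC: ∂u_i/∂s_i = α_i − s_i = 0, so s_i* = α_i.
NE contributions = (4, 1, 4, 5, 3); S = 17.
u_5 = α_5·S − ½·(s_5)² = 3·17 − ½·3² = 46.5.

46.5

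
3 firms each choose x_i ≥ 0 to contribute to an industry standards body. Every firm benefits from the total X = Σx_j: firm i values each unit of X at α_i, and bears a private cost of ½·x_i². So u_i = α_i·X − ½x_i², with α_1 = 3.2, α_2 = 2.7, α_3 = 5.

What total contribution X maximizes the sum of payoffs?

32.7

Planner FOC: ∂(Σu_j)/∂x_i = (Σα_j) − x_i = 0, so x_i^SO = Σα_j = 10.9 for every i; X^SO = 32.7.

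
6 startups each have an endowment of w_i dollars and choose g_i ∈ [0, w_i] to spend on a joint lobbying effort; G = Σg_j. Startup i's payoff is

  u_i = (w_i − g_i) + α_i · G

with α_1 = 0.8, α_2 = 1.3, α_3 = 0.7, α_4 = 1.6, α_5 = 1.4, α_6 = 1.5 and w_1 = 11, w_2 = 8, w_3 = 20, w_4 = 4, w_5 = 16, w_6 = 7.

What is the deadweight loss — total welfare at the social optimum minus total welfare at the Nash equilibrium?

195.3

∂u_i/∂g_i = α_i − 1, so startup i contributes w_i if α_i > 1, else 0.
α_i > 1 for i ∈ {2, 4, 5, 6}; NE contributions (0, 8, 0, 4, 16, 7), G = 35.
W^NE = Σw_i − G^NE + (Σα_i)·G^NE = 66 + 6.3·35 = 286.5.
Planner: ∂(Σu_j)/∂g_i = Σα_j − 1 = 6.3 > 0, so everyone contributes w_i; G^SO = 66, W^SO = 66 + 6.3·66 = 481.8.
Deadweight loss = 195.3.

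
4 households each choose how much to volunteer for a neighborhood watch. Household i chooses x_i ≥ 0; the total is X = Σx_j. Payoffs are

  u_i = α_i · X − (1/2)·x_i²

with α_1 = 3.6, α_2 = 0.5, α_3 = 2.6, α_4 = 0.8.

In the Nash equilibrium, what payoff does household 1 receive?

20.52

Household i's FOC: ∂u_i/∂x_i = α_i − x_i = 0, so x_i* = α_i.
NE contributions = (3.6, 0.5, 2.6, 0.8); X = 7.5.
u_1 = α_1·X − ½·(x_1)² = 3.6·7.5 − ½·3.6² = 20.52.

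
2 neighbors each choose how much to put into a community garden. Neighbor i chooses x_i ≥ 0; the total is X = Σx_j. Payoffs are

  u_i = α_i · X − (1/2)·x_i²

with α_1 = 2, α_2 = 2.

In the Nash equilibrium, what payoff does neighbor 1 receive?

Neighbor i's FOC: ∂u_i/∂x_i = α_i − x_i = 0, so x_i* = α_i.
NE contributions = (2, 2); X = 4.
u_1 = α_1·X − ½·(x_1)² = 2·4 − ½·2² = 6.

6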